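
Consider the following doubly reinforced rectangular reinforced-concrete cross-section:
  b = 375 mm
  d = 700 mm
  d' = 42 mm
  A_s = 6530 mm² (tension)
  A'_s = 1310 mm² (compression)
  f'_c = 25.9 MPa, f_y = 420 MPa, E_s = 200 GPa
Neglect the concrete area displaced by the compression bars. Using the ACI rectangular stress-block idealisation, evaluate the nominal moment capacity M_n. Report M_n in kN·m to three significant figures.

M_n ≈ 1610 kN·m

Assume both tension and compression steel yield.
Net tension couple steel: A_s − A'_s = 5220 mm².
a = (A_s − A'_s) f_y / (0.85 f'_c b) = 2192400/(0.85 × 25.9 × 375) = 265.56 mm.
c = a/β₁ = 265.56/0.85 = 312.42 mm; ε'_s = 0.003(c − d')/c = 0.0026 ≥ f_y/E_s = 0.0021, so compression steel does yield.
M_n = (A_s − A'_s) f_y (d − a/2) + A'_s f_y (d − d') = [2192400 × (700 − 132.78) + 550200 × (700 − 42)] × 10⁻⁶ = 1243.57 + 362.03 = 1605.60 kN·m.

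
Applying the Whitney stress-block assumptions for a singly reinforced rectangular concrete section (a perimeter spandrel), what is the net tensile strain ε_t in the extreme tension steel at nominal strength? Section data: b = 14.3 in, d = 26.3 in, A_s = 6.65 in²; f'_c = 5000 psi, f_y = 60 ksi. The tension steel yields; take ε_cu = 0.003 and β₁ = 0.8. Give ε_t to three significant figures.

a = A_s f_y/(0.85 f'_c b) = 6.565 in.
β₁ = 0.8, so c = a/β₁ = 6.565/0.8 = 8.206 in.
From the linear strain diagram with ε_cu = 0.003: ε_t = 0.003 (d − c)/c = 0.003 × (26.3 − 8.206)/8.206 = 0.00661.
Since ε_t ≥ 0.005, the section is tension-controlled.

ε_t ≈ 0.00661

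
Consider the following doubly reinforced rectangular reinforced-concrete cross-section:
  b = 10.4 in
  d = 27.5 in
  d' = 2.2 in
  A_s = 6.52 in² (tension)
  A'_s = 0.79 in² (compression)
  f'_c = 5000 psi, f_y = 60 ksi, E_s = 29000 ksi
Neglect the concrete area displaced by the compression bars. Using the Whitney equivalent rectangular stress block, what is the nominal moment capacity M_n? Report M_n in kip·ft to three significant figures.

Assume both steels yield.
a = (A_s − A'_s) f_y/(0.85 f'_c b) = (6.52 − 0.79) × 60/(0.85 × 5 × 10.4) = 7.778 in.
c = a/β₁ = 7.778/0.8 = 9.723 in; ε'_s = 0.003(c − d')/c = 0.0023 ≥ ε_y = 0.0021, so the compression steel yields.
M_n = (A_s − A'_s) f_y (d − a/2) + A'_s f_y (d − d') = 343.8 × (27.5 − 3.889) + 47.4 × (27.5 − 2.2) = 8117.5 + 1199.2 = 9316.7 kip·in = 9316.7/12 = 776.39 kip·ft.

M_n ≈ 776 kip·ft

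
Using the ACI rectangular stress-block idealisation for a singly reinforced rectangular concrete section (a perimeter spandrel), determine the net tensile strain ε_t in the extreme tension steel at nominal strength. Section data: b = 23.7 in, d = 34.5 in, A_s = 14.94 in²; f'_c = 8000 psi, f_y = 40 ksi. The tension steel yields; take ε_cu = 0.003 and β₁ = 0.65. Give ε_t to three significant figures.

a = A_s f_y/(0.85 f'_c b) = 3.708 in.
β₁ = 0.65, so c = a/β₁ = 3.708/0.65 = 5.705 in.
From the linear strain diagram with ε_cu = 0.003: ε_t = 0.003 (d − c)/c = 0.003 × (34.5 − 5.705)/5.705 = 0.0151.
Since ε_t ≥ 0.005, the section is tension-controlled.

ε_t ≈ 0.0151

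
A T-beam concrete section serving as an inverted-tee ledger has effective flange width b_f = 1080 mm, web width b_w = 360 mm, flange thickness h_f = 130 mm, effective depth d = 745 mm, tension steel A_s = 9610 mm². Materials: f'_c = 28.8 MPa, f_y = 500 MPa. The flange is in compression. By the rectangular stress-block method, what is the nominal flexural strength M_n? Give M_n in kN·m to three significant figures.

M_n ≈ 3070 kN·m

Tension: T = A_s f_y = 9610 × 500 = 4805000 N.
Try a within the flange: a = T/(0.85 f'_c b_f) = 4805000/(0.85 × 28.8 × 1080) = 181.74 mm.
a = 181.74 > h_f = 130 mm: the block extends into the web. Split into flange-overhang and web parts.
C_f = 0.85 f'_c (b_f − b_w) h_f = 0.85 × 28.8 × (1080 − 360) × 130 = 2291328 N.
Remaining web compression depth: a_w = (T − C_f)/(0.85 f'_c b_w) = (4805000 − 2291328)/(0.85 × 28.8 × 360) = 285.23 mm.
M_n = C_f(d − h_f/2) + (T − C_f)(d − a_w/2) = 2291328 × (745 − 65) + 2513672 × (745 − 142.615) = 1558.10 + 1514.20 = 3072.30 × 10⁶ N·mm.
M_n = 3072.30 kN·m.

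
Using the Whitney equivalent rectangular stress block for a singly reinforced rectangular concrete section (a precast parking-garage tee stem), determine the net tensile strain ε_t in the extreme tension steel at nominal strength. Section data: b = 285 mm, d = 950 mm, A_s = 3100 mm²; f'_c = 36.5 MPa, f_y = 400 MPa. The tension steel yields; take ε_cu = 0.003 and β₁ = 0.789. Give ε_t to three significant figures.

a = A_s f_y/(0.85 f'_c b) = 140.24 mm.
β₁ = 0.789, so c = a/β₁ = 140.24/0.789 = 177.74 mm.
From the linear strain diagram with ε_cu = 0.003: ε_t = 0.003 (d − c)/c = 0.003 × (950 − 177.74)/177.74 = 0.0130.
Since ε_t ≥ 0.005, the section is tension-controlled.

ε_t ≈ 0.0130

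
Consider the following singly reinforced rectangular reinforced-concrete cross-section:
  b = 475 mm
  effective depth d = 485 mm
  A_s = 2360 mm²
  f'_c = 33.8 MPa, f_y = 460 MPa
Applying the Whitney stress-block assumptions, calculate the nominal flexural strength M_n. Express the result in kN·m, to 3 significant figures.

T = A_s f_y = 2360 × 460 = 1085600 N = 1085.6 kN.
From C = T: a = T/(0.85 f'_c b) = 1085600/(0.85 × 33.8 × 475) = 79.55 mm.
M_n = T(d − a/2) = 1085.6 kN × (485 − 39.775) mm = 483.34 kN·m.

M_n ≈ 483 kN·m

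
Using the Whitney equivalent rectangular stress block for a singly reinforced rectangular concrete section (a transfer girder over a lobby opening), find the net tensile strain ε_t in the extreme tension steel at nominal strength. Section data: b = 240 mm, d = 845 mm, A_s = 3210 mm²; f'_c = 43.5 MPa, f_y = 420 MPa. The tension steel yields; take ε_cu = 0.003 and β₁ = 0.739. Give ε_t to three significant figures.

ε_t ≈ 0.00933

a = A_s f_y/(0.85 f'_c b) = 151.93 mm.
β₁ = 0.739, so c = a/β₁ = 151.93/0.739 = 205.59 mm.
From the linear strain diagram with ε_cu = 0.003: ε_t = 0.003 (d − c)/c = 0.003 × (845 − 205.59)/205.59 = 0.00933.
Since ε_t ≥ 0.005, the section is tension-controlled.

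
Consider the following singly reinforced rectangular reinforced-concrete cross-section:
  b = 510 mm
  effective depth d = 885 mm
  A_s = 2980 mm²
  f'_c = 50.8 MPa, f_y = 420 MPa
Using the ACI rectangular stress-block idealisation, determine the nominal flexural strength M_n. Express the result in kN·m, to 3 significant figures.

T = A_s f_y = 2980 × 420 = 1251600 N = 1251.6 kN.
From C = T: a = T/(0.85 f'_c b) = 1251600/(0.85 × 50.8 × 510) = 56.83 mm.
M_n = T(d − a/2) = 1251.6 kN × (885 − 28.415) mm = 1072.10 kN·m.

M_n ≈ 1070 kN·m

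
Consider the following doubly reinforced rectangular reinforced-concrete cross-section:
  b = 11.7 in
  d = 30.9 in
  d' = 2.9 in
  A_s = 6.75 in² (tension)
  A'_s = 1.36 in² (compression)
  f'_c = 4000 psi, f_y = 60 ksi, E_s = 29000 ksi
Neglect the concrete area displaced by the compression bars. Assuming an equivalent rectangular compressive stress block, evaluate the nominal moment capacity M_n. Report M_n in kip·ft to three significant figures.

Assume both steels yield.
a = (A_s − A'_s) f_y/(0.85 f'_c b) = (6.75 − 1.36) × 60/(0.85 × 4 × 11.7) = 8.130 in.
c = a/β₁ = 8.130/0.85 = 9.565 in; ε'_s = 0.003(c − d')/c = 0.0021 ≥ ε_y = 0.0021, so the compression steel yields.
M_n = (A_s − A'_s) f_y (d − a/2) + A'_s f_y (d − d') = 323.4 × (30.9 − 4.065) + 81.6 × (30.9 − 2.9) = 8678.4 + 2284.8 = 10963.2 kip·in = 10963.2/12 = 913.60 kip·ft.

M_n ≈ 914 kip·ft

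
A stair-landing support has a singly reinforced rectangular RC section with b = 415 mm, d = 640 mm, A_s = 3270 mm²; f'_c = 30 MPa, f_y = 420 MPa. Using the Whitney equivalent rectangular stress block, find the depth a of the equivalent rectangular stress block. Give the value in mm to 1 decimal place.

a ≈ 129.8 mm

T = A_s f_y = 3270 × 420 = 1373400 N = 1373.4 kN.
Setting C = 0.85 f'_c a b equal to T: a = 1373400/(0.85 × 30 × 415) = 129.8 mm.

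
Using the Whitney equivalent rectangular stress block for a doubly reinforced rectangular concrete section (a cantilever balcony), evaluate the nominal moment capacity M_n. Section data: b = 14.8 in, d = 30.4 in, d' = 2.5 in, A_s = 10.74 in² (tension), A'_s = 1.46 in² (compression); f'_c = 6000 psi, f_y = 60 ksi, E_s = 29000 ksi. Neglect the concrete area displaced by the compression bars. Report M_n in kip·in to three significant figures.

M_n ≈ 17300 kip·in

Assume both steels yield.
a = (A_s − A'_s) f_y/(0.85 f'_c b) = (10.74 − 1.46) × 60/(0.85 × 6 × 14.8) = 7.377 in.
c = a/β₁ = 7.377/0.75 = 9.836 in; ε'_s = 0.003(c − d')/c = 0.0022 ≥ ε_y = 0.0021, so the compression steel yields.
M_n = (A_s − A'_s) f_y (d − a/2) + A'_s f_y (d − d') = 556.8 × (30.4 − 3.6885) + 87.6 × (30.4 − 2.5) = 14873.0 + 2444.0 = 17317.0 kip·in.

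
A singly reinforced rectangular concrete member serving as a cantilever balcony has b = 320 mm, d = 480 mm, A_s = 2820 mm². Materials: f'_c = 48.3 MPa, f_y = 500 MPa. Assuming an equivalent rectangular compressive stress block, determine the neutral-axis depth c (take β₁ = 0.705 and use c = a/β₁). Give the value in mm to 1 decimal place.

c ≈ 152.2 mm

T = A_s f_y = 2820 × 500 = 1410000 N = 1410 kN.
Setting C = 0.85 f'_c a b equal to T: a = 1410000/(0.85 × 48.3 × 320) = 107.326 mm.
With β₁ = 0.705, c = a/β₁ = 107.326/0.705 = 152.2 mm.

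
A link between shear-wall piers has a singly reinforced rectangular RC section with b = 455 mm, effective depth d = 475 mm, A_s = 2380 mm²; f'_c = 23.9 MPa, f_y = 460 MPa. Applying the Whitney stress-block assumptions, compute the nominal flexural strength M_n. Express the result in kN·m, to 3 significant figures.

T = A_s f_y = 2380 × 460 = 1094800 N = 1094.8 kN.
From C = T: a = T/(0.85 f'_c b) = 1094800/(0.85 × 23.9 × 455) = 118.44 mm.
M_n = T(d − a/2) = 1094.8 kN × (475 − 59.22) mm = 455.20 kN·m.

M_n ≈ 455 kN·m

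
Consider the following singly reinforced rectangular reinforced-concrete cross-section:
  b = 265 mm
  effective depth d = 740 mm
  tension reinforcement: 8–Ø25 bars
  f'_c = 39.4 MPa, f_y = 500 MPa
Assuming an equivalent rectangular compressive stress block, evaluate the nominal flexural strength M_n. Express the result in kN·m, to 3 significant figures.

A_s = 8 × 491 = 3928 mm².
T = A_s f_y = 3928 × 500 = 1964000 N = 1964 kN.
From C = T: a = T/(0.85 f'_c b) = 1964000/(0.85 × 39.4 × 265) = 221.30 mm.
M_n = T(d − a/2) = 1964 kN × (740 − 110.65) mm = 1236.04 kN·m.

M_n ≈ 1240 kN·m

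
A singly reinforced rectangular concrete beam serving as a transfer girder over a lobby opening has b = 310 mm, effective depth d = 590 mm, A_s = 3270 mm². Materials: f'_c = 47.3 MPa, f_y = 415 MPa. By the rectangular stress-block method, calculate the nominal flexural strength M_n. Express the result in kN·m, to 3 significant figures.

M_n ≈ 727 kN·m

T = A_s f_y = 3270 × 415 = 1357050 N = 1357.05 kN.
From C = T: a = T/(0.85 f'_c b) = 1357050/(0.85 × 47.3 × 310) = 108.88 mm.
M_n = T(d − a/2) = 1357.05 kN × (590 − 54.44) mm = 726.78 kN·m.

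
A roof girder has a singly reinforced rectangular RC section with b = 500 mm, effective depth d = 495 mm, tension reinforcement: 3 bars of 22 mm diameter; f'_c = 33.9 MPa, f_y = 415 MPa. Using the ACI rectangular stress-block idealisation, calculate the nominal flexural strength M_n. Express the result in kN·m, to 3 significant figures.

M_n ≈ 226 kN·m

A_s = 3 × 380 = 1140 mm².
T = A_s f_y = 1140 × 415 = 473100 N = 473.1 kN.
From C = T: a = T/(0.85 f'_c b) = 473100/(0.85 × 33.9 × 500) = 32.84 mm.
M_n = T(d − a/2) = 473.1 kN × (495 − 16.42) mm = 226.42 kN·m.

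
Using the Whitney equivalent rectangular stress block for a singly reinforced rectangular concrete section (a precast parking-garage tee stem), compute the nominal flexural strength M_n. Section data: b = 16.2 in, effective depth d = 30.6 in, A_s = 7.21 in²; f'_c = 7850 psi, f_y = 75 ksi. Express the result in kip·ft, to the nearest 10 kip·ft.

T = A_s f_y = 7.21 × 75 = 540.75 kips.
a = T/(0.85 f'_c b) = 540.75/(0.85 × 7.85 × 16.2) = 5.003 in.
M_n = T(d − a/2) = 540.75 × (30.6 − 2.5015) = 15194.3 kip·in = 15194.3/12 = 1266.19 kip·ft.

M_n ≈ 1270 kip·ft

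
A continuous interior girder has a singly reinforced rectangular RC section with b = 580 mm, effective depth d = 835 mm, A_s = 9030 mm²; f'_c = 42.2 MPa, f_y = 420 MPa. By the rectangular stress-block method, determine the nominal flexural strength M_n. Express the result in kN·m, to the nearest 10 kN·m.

M_n ≈ 2820 kN·m

T = A_s f_y = 9030 × 420 = 3792600 N = 3792.6 kN.
From C = T: a = T/(0.85 f'_c b) = 3792600/(0.85 × 42.2 × 580) = 182.30 mm.
M_n = T(d − a/2) = 3792.6 kN × (835 − 91.15) mm = 2821.13 kN·m.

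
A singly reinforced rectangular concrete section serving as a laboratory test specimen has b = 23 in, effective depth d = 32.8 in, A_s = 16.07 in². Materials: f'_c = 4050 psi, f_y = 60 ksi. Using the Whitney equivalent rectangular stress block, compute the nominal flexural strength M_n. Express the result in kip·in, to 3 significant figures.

M_n ≈ 25800 kip·in

T = A_s f_y = 16.07 × 60 = 964.2 kips.
a = T/(0.85 f'_c b) = 964.2/(0.85 × 4.05 × 23) = 12.178 in.
M_n = T(d − a/2) = 964.2 × (32.8 − 6.089) = 25754.7 kip·in.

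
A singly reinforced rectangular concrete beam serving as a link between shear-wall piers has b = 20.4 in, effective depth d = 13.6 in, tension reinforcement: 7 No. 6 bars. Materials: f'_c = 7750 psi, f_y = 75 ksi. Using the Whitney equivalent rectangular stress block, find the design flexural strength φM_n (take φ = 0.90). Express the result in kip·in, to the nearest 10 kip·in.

A_s = 7 × 0.44 = 3.08 in².
T = A_s f_y = 3.08 × 75 = 231 kips.
a = T/(0.85 f'_c b) = 231/(0.85 × 7.75 × 20.4) = 1.719 in.
M_n = T(d − a/2) = 231 × (13.6 − 0.8595) = 2943.1 kip·in.
φM_n = 0.90 × 2943.1 = 2648.8 kip·in.

φM_n ≈ 2650 kip·in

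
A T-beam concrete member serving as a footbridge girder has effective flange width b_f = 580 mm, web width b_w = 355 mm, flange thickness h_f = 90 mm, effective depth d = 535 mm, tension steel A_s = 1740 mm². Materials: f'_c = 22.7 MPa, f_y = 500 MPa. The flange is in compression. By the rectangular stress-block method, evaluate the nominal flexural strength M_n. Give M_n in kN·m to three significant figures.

M_n ≈ 432 kN·m

Tension: T = A_s f_y = 1740 × 500 = 870000 N.
Try a within the flange: a = T/(0.85 f'_c b_f) = 870000/(0.85 × 22.7 × 580) = 77.74 mm.
Since a = 77.74 ≤ h_f = 90 mm, the stress block lies entirely in the flange; analyse as a rectangular beam of width b_f.
M_n = T(d − a/2) = 870000 × (535 − 38.87) = 431.63 × 10⁶ N·mm.
M_n = 431.63 kN·m.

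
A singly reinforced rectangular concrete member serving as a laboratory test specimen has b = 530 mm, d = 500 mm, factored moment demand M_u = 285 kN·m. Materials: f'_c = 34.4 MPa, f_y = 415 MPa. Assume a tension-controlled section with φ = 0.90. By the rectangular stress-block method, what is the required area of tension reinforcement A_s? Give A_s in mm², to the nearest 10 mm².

M_n = M_u/φ = 285/0.90 = 316.667 kN·m.
With M_n = 0.85 f'_c a b (d − a/2), solve the quadratic for a:
a = d − √(d² − 2M_n/(0.85 f'_c b)) = 500 − √(500² − 2 × 316.667×10⁶/(0.85 × 34.4 × 530)) = 42.69 mm.
A_s = 0.85 f'_c a b / f_y = 0.85 × 34.4 × 42.69 × 530 / 415 = 1594.2 mm².

A_s ≈ 1590 mm²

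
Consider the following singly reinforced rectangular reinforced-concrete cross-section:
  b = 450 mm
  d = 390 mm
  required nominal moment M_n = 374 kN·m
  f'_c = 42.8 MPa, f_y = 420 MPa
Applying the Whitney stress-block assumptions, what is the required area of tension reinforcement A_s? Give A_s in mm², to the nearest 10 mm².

A_s ≈ 2490 mm²

With M_n = 0.85 f'_c a b (d − a/2), solve the quadratic for a:
a = d − √(d² − 2M_n/(0.85 f'_c b)) = 390 − √(390² − 2 × 374×10⁶/(0.85 × 42.8 × 450)) = 63.80 mm.
A_s = 0.85 f'_c a b / f_y = 0.85 × 42.8 × 63.80 × 450 / 420 = 2486.8 mm².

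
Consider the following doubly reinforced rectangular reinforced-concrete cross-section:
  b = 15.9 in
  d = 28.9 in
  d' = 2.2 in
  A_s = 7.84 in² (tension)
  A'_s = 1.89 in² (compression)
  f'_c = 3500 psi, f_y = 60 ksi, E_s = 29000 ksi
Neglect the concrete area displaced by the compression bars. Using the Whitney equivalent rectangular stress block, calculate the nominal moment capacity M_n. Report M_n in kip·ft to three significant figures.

M_n ≈ 1000 kip·ft

Assume both steels yield.
a = (A_s − A'_s) f_y/(0.85 f'_c b) = (7.84 − 1.89) × 60/(0.85 × 3.5 × 15.9) = 7.547 in.
c = a/β₁ = 7.547/0.85 = 8.879 in; ε'_s = 0.003(c − d')/c = 0.0023 ≥ ε_y = 0.0021, so the compression steel yields.
M_n = (A_s − A'_s) f_y (d − a/2) + A'_s f_y (d − d') = 357 × (28.9 − 3.7735) + 113.4 × (28.9 − 2.2) = 8970.2 + 3027.8 = 11998.0 kip·in = 11998.0/12 = 999.83 kip·ft.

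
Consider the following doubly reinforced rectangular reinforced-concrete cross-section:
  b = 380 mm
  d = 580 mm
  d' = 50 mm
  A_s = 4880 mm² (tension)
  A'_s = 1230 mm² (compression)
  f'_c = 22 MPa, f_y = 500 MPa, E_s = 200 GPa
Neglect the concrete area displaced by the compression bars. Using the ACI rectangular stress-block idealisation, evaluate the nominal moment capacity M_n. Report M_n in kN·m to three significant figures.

M_n ≈ 1150 kN·m

Assume both tension and compression steel yield.
Net tension couple steel: A_s − A'_s = 3650 mm².
a = (A_s − A'_s) f_y / (0.85 f'_c b) = 1825000/(0.85 × 22 × 380) = 256.83 mm.
c = a/β₁ = 256.83/0.85 = 302.15 mm; ε'_s = 0.003(c − d')/c = 0.0025 ≥ f_y/E_s = 0.0025, so compression steel does yield.
M_n = (A_s − A'_s) f_y (d − a/2) + A'_s f_y (d − d') = [1825000 × (580 − 128.415) + 615000 × (580 − 50)] × 10⁻⁶ = 824.14 + 325.95 = 1150.09 kN·m.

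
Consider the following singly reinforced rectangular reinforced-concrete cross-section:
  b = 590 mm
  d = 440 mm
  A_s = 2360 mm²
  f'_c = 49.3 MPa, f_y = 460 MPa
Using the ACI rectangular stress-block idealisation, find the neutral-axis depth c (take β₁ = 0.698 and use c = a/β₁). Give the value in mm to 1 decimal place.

c ≈ 62.9 mm

T = A_s f_y = 2360 × 460 = 1085600 N = 1085.6 kN.
Setting C = 0.85 f'_c a b equal to T: a = 1085600/(0.85 × 49.3 × 590) = 43.909 mm.
With β₁ = 0.698, c = a/β₁ = 43.909/0.698 = 62.9 mm.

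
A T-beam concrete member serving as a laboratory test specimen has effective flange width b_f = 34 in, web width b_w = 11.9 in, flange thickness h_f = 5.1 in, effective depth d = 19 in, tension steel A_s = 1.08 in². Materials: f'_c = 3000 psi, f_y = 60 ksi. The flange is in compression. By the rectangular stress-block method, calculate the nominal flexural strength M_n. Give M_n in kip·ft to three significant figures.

M_n ≈ 101 kip·ft

Tension: T = A_s f_y = 1.08 × 60 = 64.8 kips.
Try a within the flange: a = T/(0.85 f'_c b_f) = 64.8/(0.85 × 3 × 34) = 0.747 in.
Since a = 0.747 ≤ h_f = 5.1 in, the stress block lies entirely in the flange; analyse as a rectangular beam of width b_f.
M_n = T(d − a/2) = 64.8 × (19 − 0.3735) = 1207.0 kip·in.
M_n = 1207.0/12 = 100.58 kip·ft.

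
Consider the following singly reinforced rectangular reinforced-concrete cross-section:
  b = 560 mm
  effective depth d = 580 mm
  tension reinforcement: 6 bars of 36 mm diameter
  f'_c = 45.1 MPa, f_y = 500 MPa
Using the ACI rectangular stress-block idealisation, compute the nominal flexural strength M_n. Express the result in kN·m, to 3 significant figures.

A_s = 6 × 1018 = 6108 mm².
T = A_s f_y = 6108 × 500 = 3054000 N = 3054 kN.
From C = T: a = T/(0.85 f'_c b) = 3054000/(0.85 × 45.1 × 560) = 142.26 mm.
M_n = T(d − a/2) = 3054 kN × (580 − 71.13) mm = 1554.09 kN·m.

M_n ≈ 1550 kN·m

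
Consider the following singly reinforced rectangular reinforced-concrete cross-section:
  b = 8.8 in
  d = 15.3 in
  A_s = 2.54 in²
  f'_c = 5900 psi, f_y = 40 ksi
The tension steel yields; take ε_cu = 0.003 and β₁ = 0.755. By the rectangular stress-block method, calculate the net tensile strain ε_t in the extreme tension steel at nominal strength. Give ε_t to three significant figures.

a = A_s f_y/(0.85 f'_c b) = 2.302 in.
β₁ = 0.755, so c = a/β₁ = 2.302/0.755 = 3.049 in.
From the linear strain diagram with ε_cu = 0.003: ε_t = 0.003 (d − c)/c = 0.003 × (15.3 − 3.049)/3.049 = 0.0121.
Since ε_t ≥ 0.005, the section is tension-controlled.

ε_t ≈ 0.0121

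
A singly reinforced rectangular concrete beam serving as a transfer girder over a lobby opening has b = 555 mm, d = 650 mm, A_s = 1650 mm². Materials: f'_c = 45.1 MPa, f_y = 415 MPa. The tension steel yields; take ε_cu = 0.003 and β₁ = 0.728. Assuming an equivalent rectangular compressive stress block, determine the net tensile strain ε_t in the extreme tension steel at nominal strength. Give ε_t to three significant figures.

a = A_s f_y/(0.85 f'_c b) = 32.18 mm.
β₁ = 0.728, so c = a/β₁ = 32.18/0.728 = 44.20 mm.
From the linear strain diagram with ε_cu = 0.003: ε_t = 0.003 (d − c)/c = 0.003 × (650 − 44.20)/44.20 = 0.0411.
Since ε_t ≥ 0.005, the section is tension-controlled.

ε_t ≈ 0.0411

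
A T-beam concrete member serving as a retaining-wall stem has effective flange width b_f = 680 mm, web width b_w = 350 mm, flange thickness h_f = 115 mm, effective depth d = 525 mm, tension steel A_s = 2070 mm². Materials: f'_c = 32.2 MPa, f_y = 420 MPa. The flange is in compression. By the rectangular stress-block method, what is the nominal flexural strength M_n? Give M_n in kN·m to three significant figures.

Tension: T = A_s f_y = 2070 × 420 = 869400 N.
Try a within the flange: a = T/(0.85 f'_c b_f) = 869400/(0.85 × 32.2 × 680) = 46.71 mm.
Since a = 46.71 ≤ h_f = 115 mm, the stress block lies entirely in the flange; analyse as a rectangular beam of width b_f.
M_n = T(d − a/2) = 869400 × (525 − 23.355) = 436.13 × 10⁶ N·mm.
M_n = 436.13 kN·m.

M_n ≈ 436 kN·m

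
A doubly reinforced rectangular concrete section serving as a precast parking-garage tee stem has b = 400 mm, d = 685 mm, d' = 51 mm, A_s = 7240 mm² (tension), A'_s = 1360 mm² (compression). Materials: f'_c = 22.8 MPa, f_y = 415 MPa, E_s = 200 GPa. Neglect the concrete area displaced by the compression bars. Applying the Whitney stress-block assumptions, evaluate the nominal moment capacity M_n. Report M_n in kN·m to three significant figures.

M_n ≈ 1650 kN·m

Assume both tension and compression steel yield.
Net tension couple steel: A_s − A'_s = 5880 mm².
a = (A_s − A'_s) f_y / (0.85 f'_c b) = 2440200/(0.85 × 22.8 × 400) = 314.78 mm.
c = a/β₁ = 314.78/0.85 = 370.33 mm; ε'_s = 0.003(c − d')/c = 0.0026 ≥ f_y/E_s = 0.0021, so compression steel does yield.
M_n = (A_s − A'_s) f_y (d − a/2) + A'_s f_y (d − d') = [2440200 × (685 − 157.39) + 564400 × (685 − 51)] × 10⁻⁶ = 1287.47 + 357.83 = 1645.30 kN·m.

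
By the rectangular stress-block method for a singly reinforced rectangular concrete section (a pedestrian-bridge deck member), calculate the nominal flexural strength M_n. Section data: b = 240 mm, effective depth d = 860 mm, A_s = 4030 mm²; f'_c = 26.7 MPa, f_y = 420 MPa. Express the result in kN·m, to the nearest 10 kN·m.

M_n ≈ 1190 kN·m

T = A_s f_y = 4030 × 420 = 1692600 N = 1692.6 kN.
From C = T: a = T/(0.85 f'_c b) = 1692600/(0.85 × 26.7 × 240) = 310.75 mm.
M_n = T(d − a/2) = 1692.6 kN × (860 − 155.375) mm = 1192.65 kN·m.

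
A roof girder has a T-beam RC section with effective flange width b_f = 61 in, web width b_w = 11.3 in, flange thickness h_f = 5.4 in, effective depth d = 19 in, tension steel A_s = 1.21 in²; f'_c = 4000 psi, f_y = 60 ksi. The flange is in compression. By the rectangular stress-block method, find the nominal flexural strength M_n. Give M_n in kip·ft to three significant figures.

M_n ≈ 114 kip·ft

Tension: T = A_s f_y = 1.21 × 60 = 72.6 kips.
Try a within the flange: a = T/(0.85 f'_c b_f) = 72.6/(0.85 × 4 × 61) = 0.350 in.
Since a = 0.350 ≤ h_f = 5.4 in, the stress block lies entirely in the flange; analyse as a rectangular beam of width b_f.
M_n = T(d − a/2) = 72.6 × (19 − 0.175) = 1366.7 kip·in.
M_n = 1366.7/12 = 113.89 kip·ft.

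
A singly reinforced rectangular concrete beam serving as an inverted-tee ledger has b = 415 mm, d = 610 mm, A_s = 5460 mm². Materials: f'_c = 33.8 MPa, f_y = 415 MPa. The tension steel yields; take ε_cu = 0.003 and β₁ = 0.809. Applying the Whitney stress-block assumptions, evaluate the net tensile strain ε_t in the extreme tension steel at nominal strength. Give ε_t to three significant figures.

a = A_s f_y/(0.85 f'_c b) = 190.05 mm.
β₁ = 0.809, so c = a/β₁ = 190.05/0.809 = 234.92 mm.
From the linear strain diagram with ε_cu = 0.003: ε_t = 0.003 (d − c)/c = 0.003 × (610 − 234.92)/234.92 = 0.00479.
ε_t is between 0.004 and 0.005 — transition zone.

ε_t ≈ 0.00479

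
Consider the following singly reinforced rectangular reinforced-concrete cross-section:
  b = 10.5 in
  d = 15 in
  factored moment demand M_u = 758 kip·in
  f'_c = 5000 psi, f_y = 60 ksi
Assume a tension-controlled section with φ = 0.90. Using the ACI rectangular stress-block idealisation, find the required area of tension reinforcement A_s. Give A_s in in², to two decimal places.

A_s ≈ 0.98 in²

M_n = M_u/φ = 758/0.90 = 842.222 kip·in.
From M_n = 0.85 f'_c a b (d − a/2):
a = d − √(d² − 2M_n/(0.85 f'_c b)) = 15 − √(15² − 2 × 842.222/(0.85 × 5 × 10.5)) = 1.316 in.
A_s = 0.85 f'_c a b / f_y = 0.85 × 5 × 1.316 × 10.5 / 60 = 0.979 in².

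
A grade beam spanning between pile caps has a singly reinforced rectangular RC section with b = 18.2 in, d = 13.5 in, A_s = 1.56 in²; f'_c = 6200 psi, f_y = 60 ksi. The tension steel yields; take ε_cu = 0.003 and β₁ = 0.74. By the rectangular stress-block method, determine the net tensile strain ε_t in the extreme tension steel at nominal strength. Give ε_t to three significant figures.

ε_t ≈ 0.0277

a = A_s f_y/(0.85 f'_c b) = 0.976 in.
β₁ = 0.74, so c = a/β₁ = 0.976/0.74 = 1.319 in.
From the linear strain diagram with ε_cu = 0.003: ε_t = 0.003 (d − c)/c = 0.003 × (13.5 − 1.319)/1.319 = 0.0277.
Since ε_t ≥ 0.005, the section is tension-controlled.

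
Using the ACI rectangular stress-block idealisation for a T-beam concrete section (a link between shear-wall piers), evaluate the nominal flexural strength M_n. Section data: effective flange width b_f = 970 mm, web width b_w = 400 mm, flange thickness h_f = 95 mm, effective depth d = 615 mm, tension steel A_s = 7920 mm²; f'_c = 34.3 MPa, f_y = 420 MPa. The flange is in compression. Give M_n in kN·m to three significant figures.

M_n ≈ 1840 kN·m

Tension: T = A_s f_y = 7920 × 420 = 3326400 N.
Try a within the flange: a = T/(0.85 f'_c b_f) = 3326400/(0.85 × 34.3 × 970) = 117.62 mm.
a = 117.62 > h_f = 95 mm: the block extends into the web. Split into flange-overhang and web parts.
C_f = 0.85 f'_c (b_f − b_w) h_f = 0.85 × 34.3 × (970 − 400) × 95 = 1578743 N.
Remaining web compression depth: a_w = (T − C_f)/(0.85 f'_c b_w) = (3326400 − 1578743)/(0.85 × 34.3 × 400) = 149.86 mm.
M_n = C_f(d − h_f/2) + (T − C_f)(d − a_w/2) = 1578743 × (615 − 47.5) + 1747657 × (615 − 74.93) = 895.94 + 943.86 = 1839.80 × 10⁶ N·mm.
M_n = 1839.80 kN·m.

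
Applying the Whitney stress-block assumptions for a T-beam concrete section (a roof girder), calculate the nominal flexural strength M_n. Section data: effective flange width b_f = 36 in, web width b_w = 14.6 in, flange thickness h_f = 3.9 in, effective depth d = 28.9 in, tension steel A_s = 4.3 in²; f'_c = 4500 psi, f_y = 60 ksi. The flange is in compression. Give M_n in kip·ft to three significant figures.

M_n ≈ 601 kip·ft

Tension: T = A_s f_y = 4.3 × 60 = 258 kips.
Try a within the flange: a = T/(0.85 f'_c b_f) = 258/(0.85 × 4.5 × 36) = 1.874 in.
Since a = 1.874 ≤ h_f = 3.9 in, the stress block lies entirely in the flange; analyse as a rectangular beam of width b_f.
M_n = T(d − a/2) = 258 × (28.9 − 0.937) = 7214.5 kip·in.
M_n = 7214.5/12 = 601.21 kip·ft.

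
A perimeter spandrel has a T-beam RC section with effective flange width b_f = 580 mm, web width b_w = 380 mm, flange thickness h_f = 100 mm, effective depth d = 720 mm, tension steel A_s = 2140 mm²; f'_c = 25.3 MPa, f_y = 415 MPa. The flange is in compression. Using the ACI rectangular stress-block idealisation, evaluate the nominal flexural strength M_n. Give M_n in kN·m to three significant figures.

Tension: T = A_s f_y = 2140 × 415 = 888100 N.
Try a within the flange: a = T/(0.85 f'_c b_f) = 888100/(0.85 × 25.3 × 580) = 71.20 mm.
Since a = 71.20 ≤ h_f = 100 mm, the stress block lies entirely in the flange; analyse as a rectangular beam of width b_f.
M_n = T(d − a/2) = 888100 × (720 − 35.6) = 607.82 × 10⁶ N·mm.
M_n = 607.82 kN·m.

M_n ≈ 608 kN·m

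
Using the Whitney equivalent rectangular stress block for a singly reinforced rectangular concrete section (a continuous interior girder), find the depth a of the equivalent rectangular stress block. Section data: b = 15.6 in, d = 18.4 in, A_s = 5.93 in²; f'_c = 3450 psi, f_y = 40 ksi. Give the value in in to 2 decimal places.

T = A_s f_y = 5.93 × 40 = 237.2 kips.
a = T/(0.85 f'_c b) = 237.2/(0.85 × 3.45 × 15.6) = 5.19 in.

a ≈ 5.19 in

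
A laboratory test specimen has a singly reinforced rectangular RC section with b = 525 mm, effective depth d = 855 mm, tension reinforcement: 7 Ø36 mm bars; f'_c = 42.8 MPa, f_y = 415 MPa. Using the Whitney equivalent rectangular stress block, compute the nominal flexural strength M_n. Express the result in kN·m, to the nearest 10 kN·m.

A_s = 7 × 1018 = 7126 mm².
T = A_s f_y = 7126 × 415 = 2957290 N = 2957.29 kN.
From C = T: a = T/(0.85 f'_c b) = 2957290/(0.85 × 42.8 × 525) = 154.84 mm.
M_n = T(d − a/2) = 2957.29 kN × (855 − 77.42) mm = 2299.53 kN·m.

M_n ≈ 2300 kN·m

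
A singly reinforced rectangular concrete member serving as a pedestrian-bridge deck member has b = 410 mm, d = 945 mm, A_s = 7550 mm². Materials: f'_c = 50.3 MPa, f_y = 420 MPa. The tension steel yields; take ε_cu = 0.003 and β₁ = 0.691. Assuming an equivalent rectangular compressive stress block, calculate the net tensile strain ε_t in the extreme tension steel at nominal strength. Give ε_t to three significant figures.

ε_t ≈ 0.00783

a = A_s f_y/(0.85 f'_c b) = 180.89 mm.
β₁ = 0.691, so c = a/β₁ = 180.89/0.691 = 261.78 mm.
From the linear strain diagram with ε_cu = 0.003: ε_t = 0.003 (d − c)/c = 0.003 × (945 − 261.78)/261.78 = 0.00783.
Since ε_t ≥ 0.005, the section is tension-controlled.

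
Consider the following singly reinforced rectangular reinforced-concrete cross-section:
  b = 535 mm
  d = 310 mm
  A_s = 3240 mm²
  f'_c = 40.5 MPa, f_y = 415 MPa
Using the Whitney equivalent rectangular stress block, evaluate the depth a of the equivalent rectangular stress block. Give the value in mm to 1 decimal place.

T = A_s f_y = 3240 × 415 = 1344600 N = 1344.6 kN.
Setting C = 0.85 f'_c a b equal to T: a = 1344600/(0.85 × 40.5 × 535) = 73.0 mm.

a ≈ 73.0 mm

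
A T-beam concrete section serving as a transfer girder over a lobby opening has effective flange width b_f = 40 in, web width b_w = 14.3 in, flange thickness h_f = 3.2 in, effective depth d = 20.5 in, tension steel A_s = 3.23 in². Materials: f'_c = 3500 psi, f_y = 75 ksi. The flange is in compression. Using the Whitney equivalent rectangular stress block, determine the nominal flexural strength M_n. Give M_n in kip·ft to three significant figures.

Tension: T = A_s f_y = 3.23 × 75 = 242.25 kips.
Try a within the flange: a = T/(0.85 f'_c b_f) = 242.25/(0.85 × 3.5 × 40) = 2.036 in.
Since a = 2.036 ≤ h_f = 3.2 in, the stress block lies entirely in the flange; analyse as a rectangular beam of width b_f.
M_n = T(d − a/2) = 242.25 × (20.5 − 1.018) = 4719.5 kip·in.
M_n = 4719.5/12 = 393.29 kip·ft.

M_n ≈ 393 kip·ft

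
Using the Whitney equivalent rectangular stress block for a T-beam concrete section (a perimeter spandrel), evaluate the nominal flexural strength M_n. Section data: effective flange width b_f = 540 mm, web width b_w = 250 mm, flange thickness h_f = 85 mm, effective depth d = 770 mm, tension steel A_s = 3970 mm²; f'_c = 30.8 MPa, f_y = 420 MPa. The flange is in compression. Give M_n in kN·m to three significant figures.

M_n ≈ 1180 kN·m

Tension: T = A_s f_y = 3970 × 420 = 1667400 N.
Try a within the flange: a = T/(0.85 f'_c b_f) = 1667400/(0.85 × 30.8 × 540) = 117.94 mm.
a = 117.94 > h_f = 85 mm: the block extends into the web. Split into flange-overhang and web parts.
C_f = 0.85 f'_c (b_f − b_w) h_f = 0.85 × 30.8 × (540 − 250) × 85 = 645337 N.
Remaining web compression depth: a_w = (T − C_f)/(0.85 f'_c b_w) = (1667400 − 645337)/(0.85 × 30.8 × 250) = 156.16 mm.
M_n = C_f(d − h_f/2) + (T − C_f)(d − a_w/2) = 645337 × (770 − 42.5) + 1022063 × (770 − 78.08) = 469.48 + 707.19 = 1176.67 × 10⁶ N·mm.
M_n = 1176.67 kN·m.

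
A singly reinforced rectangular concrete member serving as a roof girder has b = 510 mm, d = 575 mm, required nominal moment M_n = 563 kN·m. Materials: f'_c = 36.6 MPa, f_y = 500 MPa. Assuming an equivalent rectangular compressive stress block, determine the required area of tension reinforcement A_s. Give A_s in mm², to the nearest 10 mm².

With M_n = 0.85 f'_c a b (d − a/2), solve the quadratic for a:
a = d − √(d² − 2M_n/(0.85 f'_c b)) = 575 − √(575² − 2 × 563×10⁶/(0.85 × 36.6 × 510)) = 65.44 mm.
A_s = 0.85 f'_c a b / f_y = 0.85 × 36.6 × 65.44 × 510 / 500 = 2076.6 mm².

A_s ≈ 2080 mm²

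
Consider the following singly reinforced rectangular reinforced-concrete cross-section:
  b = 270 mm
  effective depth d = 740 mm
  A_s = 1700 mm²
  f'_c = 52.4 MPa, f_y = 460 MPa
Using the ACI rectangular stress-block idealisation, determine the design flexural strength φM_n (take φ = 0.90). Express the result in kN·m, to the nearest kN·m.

φM_n ≈ 498 kN·m

T = A_s f_y = 1700 × 460 = 782000 N = 782 kN.
From C = T: a = T/(0.85 f'_c b) = 782000/(0.85 × 52.4 × 270) = 65.03 mm.
M_n = T(d − a/2) = 782 kN × (740 − 32.515) mm = 553.25 kN·m.
φM_n = 0.90 × 553.25 = 497.93 kN·m.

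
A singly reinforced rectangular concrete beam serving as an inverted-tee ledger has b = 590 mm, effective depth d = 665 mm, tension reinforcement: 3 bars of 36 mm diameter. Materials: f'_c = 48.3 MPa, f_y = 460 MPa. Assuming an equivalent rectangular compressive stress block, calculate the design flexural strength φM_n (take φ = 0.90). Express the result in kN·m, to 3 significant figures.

φM_n ≈ 804 kN·m

A_s = 3 × 1018 = 3054 mm².
T = A_s f_y = 3054 × 460 = 1404840 N = 1404.84 kN.
From C = T: a = T/(0.85 f'_c b) = 1404840/(0.85 × 48.3 × 590) = 58.00 mm.
M_n = T(d − a/2) = 1404.84 kN × (665 − 29) mm = 893.48 kN·m.
φM_n = 0.90 × 893.48 = 804.13 kN·m.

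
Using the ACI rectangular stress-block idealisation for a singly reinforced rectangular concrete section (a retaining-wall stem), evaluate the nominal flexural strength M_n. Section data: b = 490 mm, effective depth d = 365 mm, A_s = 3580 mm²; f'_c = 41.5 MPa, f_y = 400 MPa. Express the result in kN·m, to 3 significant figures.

M_n ≈ 463 kN·m

T = A_s f_y = 3580 × 400 = 1432000 N = 1432 kN.
From C = T: a = T/(0.85 f'_c b) = 1432000/(0.85 × 41.5 × 490) = 82.85 mm.
M_n = T(d − a/2) = 1432 kN × (365 − 41.425) mm = 463.36 kN·m.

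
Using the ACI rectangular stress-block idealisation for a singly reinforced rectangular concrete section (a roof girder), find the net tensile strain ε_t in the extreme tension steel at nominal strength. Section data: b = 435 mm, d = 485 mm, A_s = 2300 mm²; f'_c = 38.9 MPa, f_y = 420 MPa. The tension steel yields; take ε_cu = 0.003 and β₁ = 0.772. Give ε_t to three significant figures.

ε_t ≈ 0.0137

a = A_s f_y/(0.85 f'_c b) = 67.16 mm.
β₁ = 0.772, so c = a/β₁ = 67.16/0.772 = 86.99 mm.
From the linear strain diagram with ε_cu = 0.003: ε_t = 0.003 (d − c)/c = 0.003 × (485 − 86.99)/86.99 = 0.0137.
Since ε_t ≥ 0.005, the section is tension-controlled.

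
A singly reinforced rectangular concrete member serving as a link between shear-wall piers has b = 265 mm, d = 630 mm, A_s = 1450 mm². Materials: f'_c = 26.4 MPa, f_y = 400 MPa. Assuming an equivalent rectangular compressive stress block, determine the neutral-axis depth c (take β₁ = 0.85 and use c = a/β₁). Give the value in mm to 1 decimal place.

T = A_s f_y = 1450 × 400 = 580000 N = 580 kN.
Setting C = 0.85 f'_c a b equal to T: a = 580000/(0.85 × 26.4 × 265) = 97.535 mm.
With β₁ = 0.85, c = a/β₁ = 97.535/0.85 = 114.7 mm.

c ≈ 114.7 mm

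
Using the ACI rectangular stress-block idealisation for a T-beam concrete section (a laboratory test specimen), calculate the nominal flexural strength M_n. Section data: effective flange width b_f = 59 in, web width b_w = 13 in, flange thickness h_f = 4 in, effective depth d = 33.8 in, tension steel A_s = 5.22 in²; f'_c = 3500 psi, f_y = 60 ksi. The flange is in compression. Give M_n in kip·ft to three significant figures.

M_n ≈ 859 kip·ft

Tension: T = A_s f_y = 5.22 × 60 = 313.2 kips.
Try a within the flange: a = T/(0.85 f'_c b_f) = 313.2/(0.85 × 3.5 × 59) = 1.784 in.
Since a = 1.784 ≤ h_f = 4 in, the stress block lies entirely in the flange; analyse as a rectangular beam of width b_f.
M_n = T(d − a/2) = 313.2 × (33.8 − 0.892) = 10306.8 kip·in.
M_n = 10306.8/12 = 858.90 kip·ft.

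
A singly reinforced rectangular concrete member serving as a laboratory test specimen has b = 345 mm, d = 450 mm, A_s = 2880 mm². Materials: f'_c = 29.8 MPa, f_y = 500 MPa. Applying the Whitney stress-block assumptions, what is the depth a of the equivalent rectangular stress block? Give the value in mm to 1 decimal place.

a ≈ 164.8 mm

T = A_s f_y = 2880 × 500 = 1440000 N = 1440 kN.
Setting C = 0.85 f'_c a b equal to T: a = 1440000/(0.85 × 29.8 × 345) = 164.8 mm.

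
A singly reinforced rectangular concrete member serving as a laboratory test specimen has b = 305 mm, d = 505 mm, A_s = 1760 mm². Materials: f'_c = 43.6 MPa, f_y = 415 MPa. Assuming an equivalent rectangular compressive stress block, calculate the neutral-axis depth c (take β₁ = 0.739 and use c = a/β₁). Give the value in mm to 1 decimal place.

T = A_s f_y = 1760 × 415 = 730400 N = 730.4 kN.
Setting C = 0.85 f'_c a b equal to T: a = 730400/(0.85 × 43.6 × 305) = 64.618 mm.
With β₁ = 0.739, c = a/β₁ = 64.618/0.739 = 87.4 mm.

c ≈ 87.4 mm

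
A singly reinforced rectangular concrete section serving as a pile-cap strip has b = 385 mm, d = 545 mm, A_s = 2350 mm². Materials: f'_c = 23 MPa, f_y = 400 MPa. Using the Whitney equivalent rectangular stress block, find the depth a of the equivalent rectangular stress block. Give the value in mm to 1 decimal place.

T = A_s f_y = 2350 × 400 = 940000 N = 940 kN.
Setting C = 0.85 f'_c a b equal to T: a = 940000/(0.85 × 23 × 385) = 124.9 mm.

a ≈ 124.9 mm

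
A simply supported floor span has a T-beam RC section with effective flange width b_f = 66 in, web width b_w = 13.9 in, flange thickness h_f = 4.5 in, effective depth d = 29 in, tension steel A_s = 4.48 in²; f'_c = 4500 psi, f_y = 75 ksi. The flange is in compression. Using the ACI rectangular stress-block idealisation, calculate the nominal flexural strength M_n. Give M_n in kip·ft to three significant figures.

Tension: T = A_s f_y = 4.48 × 75 = 336 kips.
Try a within the flange: a = T/(0.85 f'_c b_f) = 336/(0.85 × 4.5 × 66) = 1.331 in.
Since a = 1.331 ≤ h_f = 4.5 in, the stress block lies entirely in the flange; analyse as a rectangular beam of width b_f.
M_n = T(d − a/2) = 336 × (29 − 0.6655) = 9520.4 kip·in.
M_n = 9520.4/12 = 793.37 kip·ft.

M_n ≈ 793 kip·ft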